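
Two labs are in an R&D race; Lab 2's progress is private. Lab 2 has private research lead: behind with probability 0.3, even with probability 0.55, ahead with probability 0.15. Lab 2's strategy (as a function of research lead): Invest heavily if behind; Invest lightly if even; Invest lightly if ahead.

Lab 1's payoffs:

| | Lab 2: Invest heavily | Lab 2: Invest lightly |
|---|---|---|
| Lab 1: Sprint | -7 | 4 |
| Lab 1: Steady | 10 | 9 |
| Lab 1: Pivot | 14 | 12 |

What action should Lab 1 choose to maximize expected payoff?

Pivot

Compute Lab 1's expected payoff for each action, taking the expectation over Lab 2's type.
E[Sprint] = 0.3·(-7) + 0.55·(4) + 0.15·(4) = 0.7
E[Steady] = 0.3·(10) + 0.55·(9) + 0.15·(9) = 9.3
E[Pivot] = 0.3·(14) + 0.55·(12) + 0.15·(12) = 12.6
Best response: Pivot (12.6 is the largest).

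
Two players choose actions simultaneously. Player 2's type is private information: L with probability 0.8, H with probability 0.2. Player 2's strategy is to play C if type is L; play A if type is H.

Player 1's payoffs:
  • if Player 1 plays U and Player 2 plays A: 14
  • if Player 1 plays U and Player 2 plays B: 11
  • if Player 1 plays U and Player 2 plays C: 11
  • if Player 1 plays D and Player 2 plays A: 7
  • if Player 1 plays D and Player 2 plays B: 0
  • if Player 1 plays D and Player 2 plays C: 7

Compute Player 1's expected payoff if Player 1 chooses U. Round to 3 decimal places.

11.600

E[U] = 0.8·11 + 0.2·14 = 8.8 + 2.8 = 11.6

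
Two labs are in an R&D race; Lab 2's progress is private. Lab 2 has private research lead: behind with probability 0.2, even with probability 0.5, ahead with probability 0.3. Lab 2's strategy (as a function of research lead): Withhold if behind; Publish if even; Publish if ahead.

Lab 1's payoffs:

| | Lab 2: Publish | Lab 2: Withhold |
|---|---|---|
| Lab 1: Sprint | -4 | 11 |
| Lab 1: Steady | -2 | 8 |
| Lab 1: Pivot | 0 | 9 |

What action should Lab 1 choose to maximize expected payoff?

Pivot

E[Sprint] = 0.2·(11) + 0.5·(-4) + 0.3·(-4) = -1
E[Steady] = 0.2·(8) + 0.5·(-2) + 0.3·(-2) = 0
E[Pivot] = 0.2·(9) + 0.5·(0) + 0.3·(0) = 1.8
Best response: Pivot (1.8 is the largest).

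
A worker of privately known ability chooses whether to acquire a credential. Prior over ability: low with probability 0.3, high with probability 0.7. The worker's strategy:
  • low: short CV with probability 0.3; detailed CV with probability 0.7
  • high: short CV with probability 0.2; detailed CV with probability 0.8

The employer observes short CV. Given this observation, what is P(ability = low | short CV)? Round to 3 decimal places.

0.391

P(short CV) = 0.3·0.3 + 0.7·0.2 = 0.23
P(low | short CV) = (0.3·0.3) / 0.23 = 0.09 / 0.23 = 0.391304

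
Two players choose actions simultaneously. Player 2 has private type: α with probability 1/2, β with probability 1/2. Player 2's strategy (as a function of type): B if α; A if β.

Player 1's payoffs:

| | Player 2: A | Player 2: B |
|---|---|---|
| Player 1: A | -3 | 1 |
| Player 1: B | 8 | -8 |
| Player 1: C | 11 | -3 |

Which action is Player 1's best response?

C

E[A] = 1/2·(1) + 1/2·(-3) = -1
E[B] = 1/2·(-8) + 1/2·(8) = 0
E[C] = 1/2·(-3) + 1/2·(11) = 4
Best response: C (4 is the largest).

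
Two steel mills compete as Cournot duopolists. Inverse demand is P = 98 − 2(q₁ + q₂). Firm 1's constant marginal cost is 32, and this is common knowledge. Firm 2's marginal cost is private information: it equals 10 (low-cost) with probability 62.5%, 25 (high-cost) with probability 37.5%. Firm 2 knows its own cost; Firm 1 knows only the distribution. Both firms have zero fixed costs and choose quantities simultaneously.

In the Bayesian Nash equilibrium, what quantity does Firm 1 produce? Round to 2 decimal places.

8.27

Firm 2 with cost c maximizes (98 − 2(q₁+q₂) − c)·q₂, giving q₂(c) = (98 − c − 2q₁)/4.
E[c₂] = 0.625·10 + 0.375·25 = 15.625
Firm 1's FOC against E[q₂] yields q₁ = (98 − 2·32 + E[c₂])/6 = (98 − 64 + 15.625)/6 = 8.27083.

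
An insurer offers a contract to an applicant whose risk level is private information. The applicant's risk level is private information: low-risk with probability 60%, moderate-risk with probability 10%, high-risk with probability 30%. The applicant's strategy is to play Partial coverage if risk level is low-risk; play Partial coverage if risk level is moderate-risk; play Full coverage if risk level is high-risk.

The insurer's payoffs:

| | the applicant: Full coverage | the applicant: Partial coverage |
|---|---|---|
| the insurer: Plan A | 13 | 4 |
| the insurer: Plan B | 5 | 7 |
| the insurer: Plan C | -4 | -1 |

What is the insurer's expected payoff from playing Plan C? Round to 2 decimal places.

Take the expectation over the applicant's risk level, weighting each type's action by its prior probability.
E[Plan C] = 0.6·(-1) + 0.1·(-1) + 0.3·(-4) = (-0.6) + (-0.1) + (-1.2) = -1.9

-1.90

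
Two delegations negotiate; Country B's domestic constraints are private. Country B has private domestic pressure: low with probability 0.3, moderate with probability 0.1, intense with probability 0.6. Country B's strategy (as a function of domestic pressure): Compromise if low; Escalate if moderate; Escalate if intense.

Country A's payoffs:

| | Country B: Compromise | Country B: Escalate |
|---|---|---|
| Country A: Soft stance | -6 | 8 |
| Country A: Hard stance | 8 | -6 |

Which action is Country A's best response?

Soft stance

E[Soft stance] = 0.3·(-6) + 0.1·(8) + 0.6·(8) = 3.8
E[Hard stance] = 0.3·(8) + 0.1·(-6) + 0.6·(-6) = -1.8
Best response: Soft stance (3.8 is the largest).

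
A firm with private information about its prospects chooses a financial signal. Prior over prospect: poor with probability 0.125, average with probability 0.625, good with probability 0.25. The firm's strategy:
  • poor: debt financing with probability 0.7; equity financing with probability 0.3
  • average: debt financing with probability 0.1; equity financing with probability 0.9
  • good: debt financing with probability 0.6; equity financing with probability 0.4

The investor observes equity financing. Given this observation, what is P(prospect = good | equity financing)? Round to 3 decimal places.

P(equity financing) = 0.125·0.3 + 0.625·0.9 + 0.25·0.4 = 0.7
P(good | equity financing) = (0.25·0.4) / 0.7 = 0.1 / 0.7 = 0.142857

0.143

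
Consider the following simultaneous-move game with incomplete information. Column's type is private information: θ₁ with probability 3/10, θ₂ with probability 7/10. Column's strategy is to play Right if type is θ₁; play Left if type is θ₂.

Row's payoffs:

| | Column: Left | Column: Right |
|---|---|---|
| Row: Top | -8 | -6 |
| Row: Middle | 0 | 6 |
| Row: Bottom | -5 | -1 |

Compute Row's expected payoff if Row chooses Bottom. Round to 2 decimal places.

E[Bottom] = 3/10·(-1) + 7/10·(-5) = (-3/10) + (-7/2) = -19/5

-3.80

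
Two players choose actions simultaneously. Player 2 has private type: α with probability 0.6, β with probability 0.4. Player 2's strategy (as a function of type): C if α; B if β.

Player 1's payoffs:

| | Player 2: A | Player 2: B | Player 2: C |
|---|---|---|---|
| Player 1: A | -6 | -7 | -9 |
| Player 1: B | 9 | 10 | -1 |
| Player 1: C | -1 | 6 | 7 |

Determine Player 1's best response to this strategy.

E[A] = 0.6·(-9) + 0.4·(-7) = -8.2
E[B] = 0.6·(-1) + 0.4·(10) = 3.4
E[C] = 0.6·(7) + 0.4·(6) = 6.6
Best response: C (6.6 is the largest).

C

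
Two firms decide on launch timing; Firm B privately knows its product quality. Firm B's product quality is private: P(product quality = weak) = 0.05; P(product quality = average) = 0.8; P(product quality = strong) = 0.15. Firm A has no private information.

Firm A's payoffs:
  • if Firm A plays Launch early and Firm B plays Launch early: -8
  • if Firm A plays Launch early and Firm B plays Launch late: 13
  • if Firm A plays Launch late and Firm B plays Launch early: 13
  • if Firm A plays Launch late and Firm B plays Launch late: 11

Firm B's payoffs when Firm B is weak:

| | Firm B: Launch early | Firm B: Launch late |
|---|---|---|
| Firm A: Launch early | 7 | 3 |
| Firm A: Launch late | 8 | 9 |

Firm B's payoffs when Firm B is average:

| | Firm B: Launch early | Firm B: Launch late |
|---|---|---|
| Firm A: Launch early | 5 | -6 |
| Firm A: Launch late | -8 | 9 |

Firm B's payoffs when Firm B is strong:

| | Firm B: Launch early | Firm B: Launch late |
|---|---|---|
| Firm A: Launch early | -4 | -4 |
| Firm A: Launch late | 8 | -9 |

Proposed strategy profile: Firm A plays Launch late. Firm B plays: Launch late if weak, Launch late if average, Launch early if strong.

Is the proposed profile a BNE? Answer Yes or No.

Firm A plays Launch late: E[Launch late] = 0.05·(11) + 0.8·(11) + 0.15·(13) = 11.3; E[Launch early] = 9.85. Best-responding. ✓
Firm B (product quality weak), facing Launch late: Launch early gives 8, Launch late gives 9. Proposed Launch late is best. ✓
Firm B (product quality average), facing Launch late: Launch early gives -8, Launch late gives 9. Proposed Launch late is best. ✓
Firm B (product quality strong), facing Launch late: Launch early gives 8, Launch late gives -9. Proposed Launch early is best. ✓

Yes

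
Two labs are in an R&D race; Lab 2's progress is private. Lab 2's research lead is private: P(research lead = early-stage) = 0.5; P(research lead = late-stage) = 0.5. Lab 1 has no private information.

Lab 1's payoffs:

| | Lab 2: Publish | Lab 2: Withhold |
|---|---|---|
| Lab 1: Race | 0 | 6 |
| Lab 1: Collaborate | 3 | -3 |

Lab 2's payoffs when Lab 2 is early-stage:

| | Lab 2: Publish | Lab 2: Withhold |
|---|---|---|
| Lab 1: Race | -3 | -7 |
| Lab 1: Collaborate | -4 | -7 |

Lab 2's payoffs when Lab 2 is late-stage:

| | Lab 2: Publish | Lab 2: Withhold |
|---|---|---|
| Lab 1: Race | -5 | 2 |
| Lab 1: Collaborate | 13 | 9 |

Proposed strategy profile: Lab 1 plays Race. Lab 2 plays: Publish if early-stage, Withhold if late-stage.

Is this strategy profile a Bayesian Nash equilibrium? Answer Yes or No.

A profile is a BNE iff every type of every player is best-responding given beliefs about the other side.
Lab 1 plays Race: E[Race] = 0.5·(0) + 0.5·(6) = 3; E[Collaborate] = 0. Best-responding. ✓
Lab 2 (research lead early-stage), facing Race: Publish gives -3, Withhold gives -7. Proposed Publish is best. ✓
Lab 2 (research lead late-stage), facing Race: Publish gives -5, Withhold gives 2. Proposed Withhold is best. ✓

Yes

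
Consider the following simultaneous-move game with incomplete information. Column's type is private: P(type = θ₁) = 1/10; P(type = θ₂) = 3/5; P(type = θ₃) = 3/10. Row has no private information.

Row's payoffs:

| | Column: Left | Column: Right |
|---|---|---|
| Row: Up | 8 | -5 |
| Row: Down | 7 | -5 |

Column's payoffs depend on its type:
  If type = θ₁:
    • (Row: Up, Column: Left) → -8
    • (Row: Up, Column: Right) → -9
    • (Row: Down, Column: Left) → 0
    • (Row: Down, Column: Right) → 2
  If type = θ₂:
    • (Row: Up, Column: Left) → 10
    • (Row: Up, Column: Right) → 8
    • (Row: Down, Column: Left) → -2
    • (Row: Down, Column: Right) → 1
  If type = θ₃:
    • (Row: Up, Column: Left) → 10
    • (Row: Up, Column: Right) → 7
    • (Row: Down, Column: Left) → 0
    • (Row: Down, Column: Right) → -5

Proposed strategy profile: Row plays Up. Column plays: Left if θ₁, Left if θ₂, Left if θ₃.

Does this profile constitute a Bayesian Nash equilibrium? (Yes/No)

A profile is a BNE iff every type of every player is best-responding given beliefs about the other side.
Row plays Up: E[Up] = 1/10·(8) + 3/5·(8) + 3/10·(8) = 8; E[Down] = 7. Best-responding. ✓
Column (type θ₁), facing Up: Left gives -8, Right gives -9. Proposed Left is best. ✓
Column (type θ₂), facing Up: Left gives 10, Right gives 8. Proposed Left is best. ✓
Column (type θ₃), facing Up: Left gives 10, Right gives 7. Proposed Left is best. ✓

Yes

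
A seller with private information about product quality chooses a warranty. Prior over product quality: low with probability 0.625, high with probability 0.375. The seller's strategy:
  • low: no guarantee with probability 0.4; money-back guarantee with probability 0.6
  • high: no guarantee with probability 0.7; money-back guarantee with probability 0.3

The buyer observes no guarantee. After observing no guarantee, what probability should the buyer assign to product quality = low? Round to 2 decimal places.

0.49

P(no guarantee) = 0.625·0.4 + 0.375·0.7 = 0.5125
P(low | no guarantee) = (0.625·0.4) / 0.5125 = 0.25 / 0.5125 = 0.487805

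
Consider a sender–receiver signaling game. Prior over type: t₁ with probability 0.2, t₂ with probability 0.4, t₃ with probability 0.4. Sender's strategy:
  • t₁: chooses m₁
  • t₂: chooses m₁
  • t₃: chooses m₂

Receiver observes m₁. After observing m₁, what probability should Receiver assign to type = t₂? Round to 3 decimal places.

0.667

P(m₁) = 0.2·1 + 0.4·1 + 0.4·0 = 0.6
P(t₂ | m₁) = (0.4·1) / 0.6 = 0.4 / 0.6 = 0.666667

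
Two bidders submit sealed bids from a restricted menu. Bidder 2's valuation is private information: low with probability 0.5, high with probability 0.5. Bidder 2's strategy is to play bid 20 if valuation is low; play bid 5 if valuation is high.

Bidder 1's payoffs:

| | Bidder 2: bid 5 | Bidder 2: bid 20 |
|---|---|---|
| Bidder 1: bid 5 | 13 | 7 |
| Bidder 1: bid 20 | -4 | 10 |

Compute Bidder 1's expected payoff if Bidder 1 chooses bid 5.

E[bid 5] = 0.5·7 + 0.5·13 = 3.5 + 6.5 = 10

10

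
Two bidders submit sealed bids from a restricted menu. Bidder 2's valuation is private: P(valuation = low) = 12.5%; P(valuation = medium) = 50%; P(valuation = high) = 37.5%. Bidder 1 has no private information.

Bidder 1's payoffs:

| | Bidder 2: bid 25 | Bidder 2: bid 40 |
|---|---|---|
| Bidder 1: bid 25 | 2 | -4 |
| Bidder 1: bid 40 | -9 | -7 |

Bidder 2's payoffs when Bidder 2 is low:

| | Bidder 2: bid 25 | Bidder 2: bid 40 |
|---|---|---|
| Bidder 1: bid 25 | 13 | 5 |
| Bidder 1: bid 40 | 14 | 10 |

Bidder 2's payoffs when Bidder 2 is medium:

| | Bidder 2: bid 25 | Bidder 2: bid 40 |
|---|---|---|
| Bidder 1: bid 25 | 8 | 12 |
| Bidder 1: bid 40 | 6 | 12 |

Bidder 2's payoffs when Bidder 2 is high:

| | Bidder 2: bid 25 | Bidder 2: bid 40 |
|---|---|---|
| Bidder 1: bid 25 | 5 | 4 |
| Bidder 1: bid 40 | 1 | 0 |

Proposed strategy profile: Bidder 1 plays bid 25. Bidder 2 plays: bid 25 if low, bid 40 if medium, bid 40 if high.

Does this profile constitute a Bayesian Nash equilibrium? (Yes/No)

No

A profile is a BNE iff every type of every player is best-responding given beliefs about the other side.
Bidder 1 plays bid 25: E[bid 25] = 0.125·(2) + 0.5·(-4) + 0.375·(-4) = -3.25; E[bid 40] = -7.25. Best-responding. ✓
Bidder 2 (valuation low), facing bid 25: bid 25 gives 13, bid 40 gives 5. Proposed bid 25 is best. ✓
Bidder 2 (valuation medium), facing bid 25: bid 25 gives 8, bid 40 gives 12. Proposed bid 40 is best. ✓
Bidder 2 (valuation high), facing bid 25: bid 25 gives 5, bid 40 gives 4. Proposed bid 40 is not best — profitable deviation exists. ✗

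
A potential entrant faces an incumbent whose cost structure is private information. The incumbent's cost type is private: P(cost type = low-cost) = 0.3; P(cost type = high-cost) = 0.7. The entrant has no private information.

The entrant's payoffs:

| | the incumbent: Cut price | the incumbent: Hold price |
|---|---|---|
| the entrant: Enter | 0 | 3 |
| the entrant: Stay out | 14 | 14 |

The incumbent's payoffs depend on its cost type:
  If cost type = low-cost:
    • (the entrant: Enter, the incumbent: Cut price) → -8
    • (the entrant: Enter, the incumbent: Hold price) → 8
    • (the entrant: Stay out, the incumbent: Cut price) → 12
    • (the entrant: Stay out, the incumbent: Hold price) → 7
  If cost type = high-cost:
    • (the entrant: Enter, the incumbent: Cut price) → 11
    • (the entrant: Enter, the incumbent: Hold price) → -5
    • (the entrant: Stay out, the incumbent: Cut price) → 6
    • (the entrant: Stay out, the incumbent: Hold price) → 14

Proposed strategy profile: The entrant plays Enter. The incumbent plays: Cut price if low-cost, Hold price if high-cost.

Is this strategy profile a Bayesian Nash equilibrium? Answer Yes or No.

The entrant plays Enter: E[Enter] = 0.3·(0) + 0.7·(3) = 2.1; E[Stay out] = 14. Not best-responding. ✗
The incumbent (cost type low-cost), facing Enter: Cut price gives -8, Hold price gives 8. Proposed Cut price is not best — profitable deviation exists. ✗
The incumbent (cost type high-cost), facing Enter: Cut price gives 11, Hold price gives -5. Proposed Hold price is not best — profitable deviation exists. ✗

No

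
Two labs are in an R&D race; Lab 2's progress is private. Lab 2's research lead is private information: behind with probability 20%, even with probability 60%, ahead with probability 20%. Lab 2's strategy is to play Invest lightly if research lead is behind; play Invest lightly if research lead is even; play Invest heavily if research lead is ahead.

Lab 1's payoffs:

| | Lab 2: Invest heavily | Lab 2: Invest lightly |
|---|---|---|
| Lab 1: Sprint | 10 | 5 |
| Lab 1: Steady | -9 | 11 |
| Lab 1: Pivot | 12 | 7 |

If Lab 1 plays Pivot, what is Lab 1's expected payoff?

E[Pivot] = 0.2·7 + 0.6·7 + 0.2·12 = 1.4 + 4.2 + 2.4 = 8

8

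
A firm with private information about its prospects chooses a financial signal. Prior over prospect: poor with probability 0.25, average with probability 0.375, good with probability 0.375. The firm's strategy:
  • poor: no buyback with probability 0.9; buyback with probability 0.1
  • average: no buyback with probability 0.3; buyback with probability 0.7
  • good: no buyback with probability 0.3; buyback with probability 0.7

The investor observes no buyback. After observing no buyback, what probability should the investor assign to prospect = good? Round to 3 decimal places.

0.250

P(no buyback) = 0.25·0.9 + 0.375·0.3 + 0.375·0.3 = 0.45
P(good | no buyback) = (0.375·0.3) / 0.45 = 0.1125 / 0.45 = 0.25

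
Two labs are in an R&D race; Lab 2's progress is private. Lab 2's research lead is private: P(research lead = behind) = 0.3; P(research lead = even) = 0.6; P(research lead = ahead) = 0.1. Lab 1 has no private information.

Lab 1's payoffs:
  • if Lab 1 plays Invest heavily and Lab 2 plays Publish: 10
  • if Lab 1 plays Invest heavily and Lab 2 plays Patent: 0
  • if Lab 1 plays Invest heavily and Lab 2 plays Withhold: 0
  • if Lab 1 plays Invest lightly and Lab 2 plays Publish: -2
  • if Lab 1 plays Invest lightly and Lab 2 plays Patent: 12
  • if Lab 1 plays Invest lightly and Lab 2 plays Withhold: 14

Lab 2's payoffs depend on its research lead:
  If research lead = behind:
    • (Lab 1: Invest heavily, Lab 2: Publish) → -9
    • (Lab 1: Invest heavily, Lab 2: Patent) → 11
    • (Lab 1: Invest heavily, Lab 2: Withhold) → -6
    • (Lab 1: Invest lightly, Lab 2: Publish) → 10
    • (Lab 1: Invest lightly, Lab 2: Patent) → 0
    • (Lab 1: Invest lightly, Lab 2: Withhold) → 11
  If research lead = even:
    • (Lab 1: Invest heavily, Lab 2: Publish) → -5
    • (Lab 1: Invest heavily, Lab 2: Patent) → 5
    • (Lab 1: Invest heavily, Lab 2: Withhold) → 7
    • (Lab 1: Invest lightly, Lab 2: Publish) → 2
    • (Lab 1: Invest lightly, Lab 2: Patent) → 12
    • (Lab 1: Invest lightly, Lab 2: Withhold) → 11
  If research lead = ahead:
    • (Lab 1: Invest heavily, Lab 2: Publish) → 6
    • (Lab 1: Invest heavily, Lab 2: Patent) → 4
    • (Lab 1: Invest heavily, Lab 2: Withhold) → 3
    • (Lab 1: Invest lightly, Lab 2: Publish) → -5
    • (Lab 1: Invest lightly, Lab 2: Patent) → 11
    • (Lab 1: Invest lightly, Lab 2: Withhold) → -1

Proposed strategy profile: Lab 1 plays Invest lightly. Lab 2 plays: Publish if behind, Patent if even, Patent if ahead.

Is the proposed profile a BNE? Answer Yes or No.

A profile is a BNE iff every type of every player is best-responding given beliefs about the other side.
Lab 1 plays Invest lightly: E[Invest lightly] = 0.3·(-2) + 0.6·(12) + 0.1·(12) = 7.8; E[Invest heavily] = 3. Best-responding. ✓
Lab 2 (research lead behind), facing Invest lightly: Publish gives 10, Patent gives 0, Withhold gives 11. Proposed Publish is not best — profitable deviation exists. ✗
Lab 2 (research lead even), facing Invest lightly: Publish gives 2, Patent gives 12, Withhold gives 11. Proposed Patent is best. ✓
Lab 2 (research lead ahead), facing Invest lightly: Publish gives -5, Patent gives 11, Withhold gives -1. Proposed Patent is best. ✓

No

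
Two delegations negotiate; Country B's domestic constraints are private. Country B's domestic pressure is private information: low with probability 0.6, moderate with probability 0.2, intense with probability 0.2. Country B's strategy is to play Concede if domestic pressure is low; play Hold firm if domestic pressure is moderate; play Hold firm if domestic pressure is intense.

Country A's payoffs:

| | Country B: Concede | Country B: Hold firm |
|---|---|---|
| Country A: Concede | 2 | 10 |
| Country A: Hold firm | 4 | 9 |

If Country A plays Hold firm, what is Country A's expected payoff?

Take the expectation over Country B's domestic pressure, weighting each type's action by its prior probability.
E[Hold firm] = 0.6·4 + 0.2·9 + 0.2·9 = 2.4 + 1.8 + 1.8 = 6

6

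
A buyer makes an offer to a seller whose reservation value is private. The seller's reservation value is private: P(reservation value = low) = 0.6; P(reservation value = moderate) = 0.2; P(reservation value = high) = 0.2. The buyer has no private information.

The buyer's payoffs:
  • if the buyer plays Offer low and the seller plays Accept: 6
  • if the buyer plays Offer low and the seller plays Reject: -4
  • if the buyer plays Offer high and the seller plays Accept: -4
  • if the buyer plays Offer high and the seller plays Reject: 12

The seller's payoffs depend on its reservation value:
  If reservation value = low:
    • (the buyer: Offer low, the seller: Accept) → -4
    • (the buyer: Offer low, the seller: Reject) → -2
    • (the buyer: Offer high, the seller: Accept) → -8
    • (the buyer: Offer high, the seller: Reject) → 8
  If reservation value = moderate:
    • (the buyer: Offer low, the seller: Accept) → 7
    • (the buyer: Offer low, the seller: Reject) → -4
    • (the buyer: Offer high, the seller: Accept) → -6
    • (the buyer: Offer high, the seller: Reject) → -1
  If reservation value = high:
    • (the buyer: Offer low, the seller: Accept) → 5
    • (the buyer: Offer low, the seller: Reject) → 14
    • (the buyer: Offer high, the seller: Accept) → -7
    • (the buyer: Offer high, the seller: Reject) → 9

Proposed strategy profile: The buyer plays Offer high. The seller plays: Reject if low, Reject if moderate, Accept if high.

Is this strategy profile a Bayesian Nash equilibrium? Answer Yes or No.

A profile is a BNE iff every type of every player is best-responding given beliefs about the other side.
The buyer plays Offer high: E[Offer high] = 0.6·(12) + 0.2·(12) + 0.2·(-4) = 8.8; E[Offer low] = -2. Best-responding. ✓
The seller (reservation value low), facing Offer high: Accept gives -8, Reject gives 8. Proposed Reject is best. ✓
The seller (reservation value moderate), facing Offer high: Accept gives -6, Reject gives -1. Proposed Reject is best. ✓
The seller (reservation value high), facing Offer high: Accept gives -7, Reject gives 9. Proposed Accept is not best — profitable deviation exists. ✗

No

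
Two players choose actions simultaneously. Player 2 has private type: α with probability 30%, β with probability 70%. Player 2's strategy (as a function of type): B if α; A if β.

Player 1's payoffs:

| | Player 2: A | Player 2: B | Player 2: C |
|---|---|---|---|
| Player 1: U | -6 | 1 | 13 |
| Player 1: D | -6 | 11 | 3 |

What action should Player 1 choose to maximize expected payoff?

D

E[U] = 0.3·(1) + 0.7·(-6) = -3.9
E[D] = 0.3·(11) + 0.7·(-6) = -0.9
Best response: D (-0.9 is the largest).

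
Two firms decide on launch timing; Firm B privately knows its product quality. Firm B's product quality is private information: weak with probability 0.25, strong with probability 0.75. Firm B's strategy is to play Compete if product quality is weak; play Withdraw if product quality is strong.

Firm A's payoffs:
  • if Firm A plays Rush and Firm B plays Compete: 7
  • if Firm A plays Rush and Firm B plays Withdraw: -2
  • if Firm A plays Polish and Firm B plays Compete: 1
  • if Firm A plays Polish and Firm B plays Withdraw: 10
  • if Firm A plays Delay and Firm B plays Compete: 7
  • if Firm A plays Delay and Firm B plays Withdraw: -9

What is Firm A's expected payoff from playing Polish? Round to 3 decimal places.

7.750

E[Polish] = 0.25·1 + 0.75·10 = 0.25 + 7.5 = 7.75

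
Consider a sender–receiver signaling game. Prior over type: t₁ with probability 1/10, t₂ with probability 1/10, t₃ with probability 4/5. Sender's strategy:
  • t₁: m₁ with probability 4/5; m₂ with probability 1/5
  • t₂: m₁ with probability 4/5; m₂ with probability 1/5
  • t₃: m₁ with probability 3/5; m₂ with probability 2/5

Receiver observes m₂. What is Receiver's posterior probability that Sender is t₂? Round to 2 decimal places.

P(m₂) = (1/10)·(1/5) + (1/10)·(1/5) + (4/5)·(2/5) = 9/25
P(t₂ | m₂) = ((1/10)·(1/5)) / (9/25) = (1/50) / (9/25) = 1/18

0.06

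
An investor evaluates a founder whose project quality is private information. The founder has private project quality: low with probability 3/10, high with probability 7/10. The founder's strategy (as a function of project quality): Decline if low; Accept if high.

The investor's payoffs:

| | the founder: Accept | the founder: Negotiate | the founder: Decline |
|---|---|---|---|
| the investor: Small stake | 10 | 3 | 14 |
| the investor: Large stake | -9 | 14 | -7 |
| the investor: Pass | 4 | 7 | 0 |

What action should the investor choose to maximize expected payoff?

Compute the investor's expected payoff for each action, taking the expectation over the founder's type.
E[Small stake] = 3/10·(14) + 7/10·(10) = 56/5
E[Large stake] = 3/10·(-7) + 7/10·(-9) = -42/5
E[Pass] = 3/10·(0) + 7/10·(4) = 14/5
Best response: Small stake (56/5 is the largest).

Small stake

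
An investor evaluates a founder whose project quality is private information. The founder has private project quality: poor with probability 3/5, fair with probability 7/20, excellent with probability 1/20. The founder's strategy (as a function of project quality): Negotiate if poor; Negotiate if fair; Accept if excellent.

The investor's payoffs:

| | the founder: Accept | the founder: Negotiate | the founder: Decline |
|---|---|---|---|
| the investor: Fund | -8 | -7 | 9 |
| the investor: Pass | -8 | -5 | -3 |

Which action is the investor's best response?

E[Fund] = 3/5·(-7) + 7/20·(-7) + 1/20·(-8) = -141/20
E[Pass] = 3/5·(-5) + 7/20·(-5) + 1/20·(-8) = -103/20
Best response: Pass (-103/20 is the largest).

Pass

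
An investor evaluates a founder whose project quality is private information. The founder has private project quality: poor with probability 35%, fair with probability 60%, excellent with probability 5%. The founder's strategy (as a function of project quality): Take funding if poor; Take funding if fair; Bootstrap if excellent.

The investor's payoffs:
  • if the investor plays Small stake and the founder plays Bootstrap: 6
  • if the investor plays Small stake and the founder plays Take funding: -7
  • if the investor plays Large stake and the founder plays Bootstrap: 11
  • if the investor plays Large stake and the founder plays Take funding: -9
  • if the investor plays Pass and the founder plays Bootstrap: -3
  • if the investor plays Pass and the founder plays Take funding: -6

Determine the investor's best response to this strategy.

Compute the investor's expected payoff for each action, taking the expectation over the founder's type.
E[Small stake] = 0.35·(-7) + 0.6·(-7) + 0.05·(6) = -6.35
E[Large stake] = 0.35·(-9) + 0.6·(-9) + 0.05·(11) = -8
E[Pass] = 0.35·(-6) + 0.6·(-6) + 0.05·(-3) = -5.85
Best response: Pass (-5.85 is the largest).

Pass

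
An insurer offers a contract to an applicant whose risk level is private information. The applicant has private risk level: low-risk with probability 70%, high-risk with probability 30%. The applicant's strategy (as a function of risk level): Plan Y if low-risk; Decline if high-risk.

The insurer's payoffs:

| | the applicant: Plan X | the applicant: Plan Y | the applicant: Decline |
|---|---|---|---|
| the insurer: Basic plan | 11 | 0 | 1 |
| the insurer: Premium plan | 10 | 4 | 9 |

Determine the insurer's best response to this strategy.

Premium plan

Compute the insurer's expected payoff for each action, taking the expectation over the applicant's type.
E[Basic plan] = 0.7·(0) + 0.3·(1) = 0.3
E[Premium plan] = 0.7·(4) + 0.3·(9) = 5.5
Best response: Premium plan (5.5 is the largest).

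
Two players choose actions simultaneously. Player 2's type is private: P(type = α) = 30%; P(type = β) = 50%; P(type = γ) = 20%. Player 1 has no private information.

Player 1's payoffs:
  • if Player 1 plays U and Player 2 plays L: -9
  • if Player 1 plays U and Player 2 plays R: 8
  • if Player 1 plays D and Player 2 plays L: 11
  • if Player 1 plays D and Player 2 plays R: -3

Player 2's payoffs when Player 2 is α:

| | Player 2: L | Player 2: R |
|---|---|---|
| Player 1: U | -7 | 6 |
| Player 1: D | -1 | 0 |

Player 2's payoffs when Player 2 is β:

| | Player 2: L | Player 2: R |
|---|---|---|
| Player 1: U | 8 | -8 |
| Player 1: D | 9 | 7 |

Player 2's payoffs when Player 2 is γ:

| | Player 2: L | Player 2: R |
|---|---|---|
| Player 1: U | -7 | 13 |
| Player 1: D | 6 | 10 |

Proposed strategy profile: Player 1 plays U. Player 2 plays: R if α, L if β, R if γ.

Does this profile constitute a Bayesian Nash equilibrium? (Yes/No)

No

Player 1 plays U: E[U] = 0.3·(8) + 0.5·(-9) + 0.2·(8) = -0.5; E[D] = 4. Not best-responding. ✗
Player 2 (type α), facing U: L gives -7, R gives 6. Proposed R is best. ✓
Player 2 (type β), facing U: L gives 8, R gives -8. Proposed L is best. ✓
Player 2 (type γ), facing U: L gives -7, R gives 13. Proposed R is best. ✓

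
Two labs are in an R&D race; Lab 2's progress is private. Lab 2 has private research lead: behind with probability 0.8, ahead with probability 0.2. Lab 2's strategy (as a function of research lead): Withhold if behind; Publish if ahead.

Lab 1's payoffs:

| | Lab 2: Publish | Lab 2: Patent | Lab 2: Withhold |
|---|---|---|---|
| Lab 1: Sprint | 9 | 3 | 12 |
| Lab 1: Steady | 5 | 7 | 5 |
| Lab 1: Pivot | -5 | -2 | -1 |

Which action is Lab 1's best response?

Sprint

E[Sprint] = 0.8·(12) + 0.2·(9) = 11.4
E[Steady] = 0.8·(5) + 0.2·(5) = 5
E[Pivot] = 0.8·(-1) + 0.2·(-5) = -1.8
Best response: Sprint (11.4 is the largest).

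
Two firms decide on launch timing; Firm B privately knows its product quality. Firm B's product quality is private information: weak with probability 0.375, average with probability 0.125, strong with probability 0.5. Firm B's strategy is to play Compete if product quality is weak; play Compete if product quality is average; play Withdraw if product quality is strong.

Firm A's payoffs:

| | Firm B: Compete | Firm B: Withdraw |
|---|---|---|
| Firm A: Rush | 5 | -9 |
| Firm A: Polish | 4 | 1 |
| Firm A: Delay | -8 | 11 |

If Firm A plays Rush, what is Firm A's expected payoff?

-2

Take the expectation over Firm B's product quality, weighting each type's action by its prior probability.
E[Rush] = 0.375·5 + 0.125·5 + 0.5·(-9) = 1.875 + 0.625 + (-4.5) = -2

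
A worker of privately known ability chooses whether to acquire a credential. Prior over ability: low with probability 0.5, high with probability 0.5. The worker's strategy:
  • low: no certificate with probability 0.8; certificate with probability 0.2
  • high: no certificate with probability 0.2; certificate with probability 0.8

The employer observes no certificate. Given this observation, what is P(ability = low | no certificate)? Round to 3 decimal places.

0.800

P(no certificate) = 0.5·0.8 + 0.5·0.2 = 0.5
P(low | no certificate) = (0.5·0.8) / 0.5 = 0.4 / 0.5 = 0.8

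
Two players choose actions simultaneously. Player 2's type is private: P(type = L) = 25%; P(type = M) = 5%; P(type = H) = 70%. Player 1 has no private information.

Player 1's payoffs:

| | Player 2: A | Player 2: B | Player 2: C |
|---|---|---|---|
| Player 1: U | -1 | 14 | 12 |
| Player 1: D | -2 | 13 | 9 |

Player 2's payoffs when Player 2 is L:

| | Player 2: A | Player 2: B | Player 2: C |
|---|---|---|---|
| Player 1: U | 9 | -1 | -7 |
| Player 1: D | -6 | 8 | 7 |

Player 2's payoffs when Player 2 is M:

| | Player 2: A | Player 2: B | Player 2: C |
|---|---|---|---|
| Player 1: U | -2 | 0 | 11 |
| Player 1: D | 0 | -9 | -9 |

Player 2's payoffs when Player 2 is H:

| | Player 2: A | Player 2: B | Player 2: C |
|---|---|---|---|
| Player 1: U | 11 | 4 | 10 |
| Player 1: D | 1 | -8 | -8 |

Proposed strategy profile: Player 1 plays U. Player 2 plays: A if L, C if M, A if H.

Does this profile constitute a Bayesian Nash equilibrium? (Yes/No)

A profile is a BNE iff every type of every player is best-responding given beliefs about the other side.
Player 1 plays U: E[U] = 0.25·(-1) + 0.05·(12) + 0.7·(-1) = -0.35; E[D] = -1.45. Best-responding. ✓
Player 2 (type L), facing U: A gives 9, B gives -1, C gives -7. Proposed A is best. ✓
Player 2 (type M), facing U: A gives -2, B gives 0, C gives 11. Proposed C is best. ✓
Player 2 (type H), facing U: A gives 11, B gives 4, C gives 10. Proposed A is best. ✓

Yes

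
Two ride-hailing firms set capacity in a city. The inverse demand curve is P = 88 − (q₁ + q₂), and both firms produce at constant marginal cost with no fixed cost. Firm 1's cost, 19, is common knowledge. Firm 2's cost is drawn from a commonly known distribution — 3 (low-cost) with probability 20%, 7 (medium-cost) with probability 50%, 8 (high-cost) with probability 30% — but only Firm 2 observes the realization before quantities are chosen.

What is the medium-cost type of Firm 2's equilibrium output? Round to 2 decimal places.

Each type of Firm 2 best-responds to q₁; Firm 1 best-responds to the expected q₂ over Firm 2's types.
Firm 2 with cost c maximizes (88 − (q₁+q₂) − c)·q₂, giving q₂(c) = (88 − c − q₁)/2.
E[c₂] = 0.2·3 + 0.5·7 + 0.3·8 = 6.5
Firm 1's FOC against E[q₂] yields q₁ = (88 − 2·19 + E[c₂])/3 = (88 − 38 + 6.5)/3 = 18.8333.
q₂(medium-cost) = (88 − 7 − 18.8333)/2 = 31.0833.

31.08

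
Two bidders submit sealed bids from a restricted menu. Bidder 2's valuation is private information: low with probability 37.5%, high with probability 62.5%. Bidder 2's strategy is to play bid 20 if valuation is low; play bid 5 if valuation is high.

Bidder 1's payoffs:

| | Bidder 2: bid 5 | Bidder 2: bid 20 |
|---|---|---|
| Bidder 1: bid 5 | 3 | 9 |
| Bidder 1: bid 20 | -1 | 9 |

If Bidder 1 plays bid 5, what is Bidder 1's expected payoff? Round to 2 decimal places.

Take the expectation over Bidder 2's valuation, weighting each type's action by its prior probability.
E[bid 5] = 0.375·9 + 0.625·3 = 3.375 + 1.875 = 5.25

5.25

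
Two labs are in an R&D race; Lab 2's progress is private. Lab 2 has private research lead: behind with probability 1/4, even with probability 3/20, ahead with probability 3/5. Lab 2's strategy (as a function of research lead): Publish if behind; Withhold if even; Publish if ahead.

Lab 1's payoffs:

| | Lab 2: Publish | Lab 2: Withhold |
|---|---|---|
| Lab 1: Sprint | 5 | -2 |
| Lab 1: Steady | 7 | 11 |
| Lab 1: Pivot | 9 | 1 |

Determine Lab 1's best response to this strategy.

E[Sprint] = 1/4·(5) + 3/20·(-2) + 3/5·(5) = 79/20
E[Steady] = 1/4·(7) + 3/20·(11) + 3/5·(7) = 38/5
E[Pivot] = 1/4·(9) + 3/20·(1) + 3/5·(9) = 39/5
Best response: Pivot (39/5 is the largest).

Pivot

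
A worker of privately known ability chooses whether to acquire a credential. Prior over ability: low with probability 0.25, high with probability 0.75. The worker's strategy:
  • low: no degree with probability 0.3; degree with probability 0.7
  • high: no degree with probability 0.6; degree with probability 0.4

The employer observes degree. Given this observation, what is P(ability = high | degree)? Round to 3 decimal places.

Apply Bayes' rule using the sender's strategy as the likelihood.
P(degree) = 0.25·0.7 + 0.75·0.4 = 0.475
P(high | degree) = (0.75·0.4) / 0.475 = 0.3 / 0.475 = 0.631579

0.632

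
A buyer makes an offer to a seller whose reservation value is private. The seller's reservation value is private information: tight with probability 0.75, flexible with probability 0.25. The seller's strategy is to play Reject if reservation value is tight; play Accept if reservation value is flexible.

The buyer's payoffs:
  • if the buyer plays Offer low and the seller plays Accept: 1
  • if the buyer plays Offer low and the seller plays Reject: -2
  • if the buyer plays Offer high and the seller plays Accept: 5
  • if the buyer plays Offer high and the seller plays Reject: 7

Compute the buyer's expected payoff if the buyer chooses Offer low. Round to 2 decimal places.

E[Offer low] = 0.75·(-2) + 0.25·1 = (-1.5) + 0.25 = -1.25

-1.25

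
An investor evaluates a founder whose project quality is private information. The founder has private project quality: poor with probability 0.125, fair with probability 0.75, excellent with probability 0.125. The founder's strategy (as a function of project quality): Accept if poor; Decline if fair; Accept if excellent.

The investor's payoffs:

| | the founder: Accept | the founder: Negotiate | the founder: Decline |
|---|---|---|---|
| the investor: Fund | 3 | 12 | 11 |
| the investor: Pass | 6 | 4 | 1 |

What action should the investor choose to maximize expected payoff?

E[Fund] = 0.125·(3) + 0.75·(11) + 0.125·(3) = 9
E[Pass] = 0.125·(6) + 0.75·(1) + 0.125·(6) = 2.25
Best response: Fund (9 is the largest).

Fund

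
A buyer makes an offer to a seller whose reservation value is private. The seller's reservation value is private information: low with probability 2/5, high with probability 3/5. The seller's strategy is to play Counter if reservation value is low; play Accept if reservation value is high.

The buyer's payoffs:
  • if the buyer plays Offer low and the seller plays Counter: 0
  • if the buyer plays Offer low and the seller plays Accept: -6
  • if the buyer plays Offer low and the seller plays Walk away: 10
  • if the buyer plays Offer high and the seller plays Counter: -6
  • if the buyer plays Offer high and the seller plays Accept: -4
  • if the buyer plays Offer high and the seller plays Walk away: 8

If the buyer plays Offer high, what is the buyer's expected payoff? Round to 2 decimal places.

Take the expectation over the seller's reservation value, weighting each type's action by its prior probability.
E[Offer high] = 2/5·(-6) + 3/5·(-4) = (-12/5) + (-12/5) = -24/5

-4.80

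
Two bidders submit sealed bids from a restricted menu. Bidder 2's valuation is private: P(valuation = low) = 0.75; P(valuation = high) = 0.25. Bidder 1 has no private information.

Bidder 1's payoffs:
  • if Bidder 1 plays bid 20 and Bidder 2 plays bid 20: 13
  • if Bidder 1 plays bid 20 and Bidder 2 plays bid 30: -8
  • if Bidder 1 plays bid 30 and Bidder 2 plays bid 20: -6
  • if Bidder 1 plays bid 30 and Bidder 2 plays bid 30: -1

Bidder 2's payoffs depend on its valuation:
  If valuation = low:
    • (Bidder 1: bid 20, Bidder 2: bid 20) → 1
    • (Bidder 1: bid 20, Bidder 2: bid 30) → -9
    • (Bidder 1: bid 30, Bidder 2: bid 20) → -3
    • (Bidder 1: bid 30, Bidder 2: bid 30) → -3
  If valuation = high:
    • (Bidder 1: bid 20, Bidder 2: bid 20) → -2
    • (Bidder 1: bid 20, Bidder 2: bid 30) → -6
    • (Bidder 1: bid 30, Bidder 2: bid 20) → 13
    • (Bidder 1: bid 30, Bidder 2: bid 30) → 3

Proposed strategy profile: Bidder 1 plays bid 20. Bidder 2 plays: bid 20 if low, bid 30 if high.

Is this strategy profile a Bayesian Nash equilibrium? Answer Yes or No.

Bidder 1 plays bid 20: E[bid 20] = 0.75·(13) + 0.25·(-8) = 7.75; E[bid 30] = -4.75. Best-responding. ✓
Bidder 2 (valuation low), facing bid 20: bid 20 gives 1, bid 30 gives -9. Proposed bid 20 is best. ✓
Bidder 2 (valuation high), facing bid 20: bid 20 gives -2, bid 30 gives -6. Proposed bid 30 is not best — profitable deviation exists. ✗

No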